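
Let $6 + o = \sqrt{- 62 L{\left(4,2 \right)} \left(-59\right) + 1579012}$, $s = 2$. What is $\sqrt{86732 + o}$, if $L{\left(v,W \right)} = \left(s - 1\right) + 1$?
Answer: $\sqrt{86726 + 2 \sqrt{396582}} \approx 296.62$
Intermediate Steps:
$L{\left(v,W \right)} = 2$ ($L{\left(v,W \right)} = \left(2 - 1\right) + 1 = 1 + 1 = 2$)
$o = -6 + 2 \sqrt{396582}$ ($o = -6 + \sqrt{\left(-62\right) 2 \left(-59\right) + 1579012} = -6 + \sqrt{\left(-124\right) \left(-59\right) + 1579012} = -6 + \sqrt{7316 + 1579012} = -6 + \sqrt{1586328} = -6 + 2 \sqrt{396582} \approx 1253.5$)
$\sqrt{86732 + o} = \sqrt{86732 - \left(6 - 2 \sqrt{396582}\right)} = \sqrt{86726 + 2 \sqrt{396582}}$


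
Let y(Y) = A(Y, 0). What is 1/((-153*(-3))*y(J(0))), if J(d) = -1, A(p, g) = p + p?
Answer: -1/918 ≈ -0.0010893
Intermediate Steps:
A(p, g) = 2*p
y(Y) = 2*Y
1/((-153*(-3))*y(J(0))) = 1/((-153*(-3))*(2*(-1))) = 1/(459*(-2)) = 1/(-918) = -1/918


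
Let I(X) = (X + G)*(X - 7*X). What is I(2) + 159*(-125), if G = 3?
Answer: -19935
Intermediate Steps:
I(X) = -6*X*(3 + X) (I(X) = (X + 3)*(X - 7*X) = (3 + X)*(-6*X) = -6*X*(3 + X))
I(2) + 159*(-125) = -6*2*(3 + 2) + 159*(-125) = -6*2*5 - 19875 = -60 - 19875 = -19935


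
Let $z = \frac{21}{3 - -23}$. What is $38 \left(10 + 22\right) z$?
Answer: $\frac{12768}{13} \approx 982.15$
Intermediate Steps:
$z = \frac{21}{26}$ ($z = \frac{21}{3 + 23} = \frac{21}{26} \approx 0.80769$)
$38 \left(10 + 22\right) z = 38 \left(10 + 22\right) \frac{21}{26} = 38 \cdot 32 \cdot \frac{21}{26} = 1216 \cdot \frac{21}{26} = \frac{12768}{13}$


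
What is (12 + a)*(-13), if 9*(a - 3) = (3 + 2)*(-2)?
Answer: -1625/9 ≈ -180.56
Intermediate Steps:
a = 17/9 (a = 3 + ((3 + 2)*(-2))/9 = 3 + (5*(-2))/9 = 3 + (⅑)*(-10) = 3 - 10/9 = 17/9 ≈ 1.8889)
(12 + a)*(-13) = (12 + 17/9)*(-13) = (125/9)*(-13) = -1625/9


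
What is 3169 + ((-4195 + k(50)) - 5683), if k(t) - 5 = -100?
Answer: -6804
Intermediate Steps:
k(t) = -95 (k(t) = 5 - 100 = -95)
3169 + ((-4195 + k(50)) - 5683) = 3169 + ((-4195 - 95) - 5683) = 3169 + (-4290 - 5683) = 3169 - 9973 = -6804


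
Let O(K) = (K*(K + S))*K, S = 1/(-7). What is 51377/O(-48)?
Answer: -359639/776448 ≈ -0.46318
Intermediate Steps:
S = -⅐ ≈ -0.14286
O(K) = K²*(-⅐ + K) (O(K) = (K*(K - ⅐))*K = (K*(-⅐ + K))*K = K²*(-⅐ + K))
51377/O(-48) = 51377/(((-48)²*(-⅐ - 48))) = 51377/((2304*(-337/7))) = 51377/(-776448/7) = 51377*(-7/776448) = -359639/776448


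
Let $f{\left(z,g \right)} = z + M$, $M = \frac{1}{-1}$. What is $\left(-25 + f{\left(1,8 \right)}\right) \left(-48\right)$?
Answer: $1200$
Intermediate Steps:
$M = -1$
$f{\left(z,g \right)} = -1 + z$ ($f{\left(z,g \right)} = z - 1 = -1 + z$)
$\left(-25 + f{\left(1,8 \right)}\right) \left(-48\right) = \left(-25 + \left(-1 + 1\right)\right) \left(-48\right) = \left(-25 + 0\right) \left(-48\right) = \left(-25\right) \left(-48\right) = 1200$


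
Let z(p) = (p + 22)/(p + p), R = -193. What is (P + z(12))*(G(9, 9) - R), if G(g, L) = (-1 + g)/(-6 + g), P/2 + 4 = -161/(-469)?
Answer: -2782967/2412 ≈ -1153.8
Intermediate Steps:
P = -490/67 (P = -8 + 2*(-161/(-469)) = -8 + 2*(-161*(-1/469)) = -8 + 2*(23/67) = -8 + 46/67 = -490/67 ≈ -7.3134)
G(g, L) = (-1 + g)/(-6 + g)
z(p) = (22 + p)/(2*p) (z(p) = (22 + p)/((2*p)) = (22 + p)*(1/(2*p)) = (22 + p)/(2*p))
(P + z(12))*(G(9, 9) - R) = (-490/67 + (½)*(22 + 12)/12)*((-1 + 9)/(-6 + 9) - 1*(-193)) = (-490/67 + (½)*(1/12)*34)*(8/3 + 193) = (-490/67 + 17/12)*((⅓)*8 + 193) = -4741*(8/3 + 193)/804 = -4741/804*587/3 = -2782967/2412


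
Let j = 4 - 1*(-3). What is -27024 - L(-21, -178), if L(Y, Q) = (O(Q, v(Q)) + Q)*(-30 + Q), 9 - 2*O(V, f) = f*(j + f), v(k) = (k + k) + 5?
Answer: -12620488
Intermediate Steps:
v(k) = 5 + 2*k (v(k) = 2*k + 5 = 5 + 2*k)
j = 7 (j = 4 + 3 = 7)
O(V, f) = 9/2 - f*(7 + f)/2
L(Y, Q) = (-30 + Q)*(-13 - 6*Q - (5 + 2*Q)²/2) (L(Y, Q) = ((9/2 - 7*(5 + 2*Q)/2 - (5 + 2*Q)²/2) + Q)*(-30 + Q) = ((9/2 + (-35/2 - 7*Q) - (5 + 2*Q)²/2) + Q)*(-30 + Q) = ((-13 - 7*Q - (5 + 2*Q)²/2) + Q)*(-30 + Q) = (-13 - 6*Q - (5 + 2*Q)²/2)*(-30 + Q) = (-30 + Q)*(-13 - 6*Q - (5 + 2*Q)²/2))
-27024 - L(-21, -178) = -27024 - (765 - 2*(-178)³ + 44*(-178)² + (909/2)*(-178)) = -27024 - (765 - 2*(-5639752) + 44*31684 - 80901) = -27024 - (765 + 11279504 + 1394096 - 80901) = -27024 - 1*12593464 = -27024 - 12593464 = -12620488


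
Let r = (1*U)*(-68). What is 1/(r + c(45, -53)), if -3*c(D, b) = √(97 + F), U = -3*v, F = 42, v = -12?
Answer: -22032/53934197 + 3*√139/53934197 ≈ -0.00040784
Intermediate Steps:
U = 36 (U = -3*(-12) = 36)
c(D, b) = -√139/3 (c(D, b) = -√(97 + 42)/3 = -√139/3)
r = -2448 (r = (1*36)*(-68) = 36*(-68) = -2448)
1/(r + c(45, -53)) = 1/(-2448 - √139/3)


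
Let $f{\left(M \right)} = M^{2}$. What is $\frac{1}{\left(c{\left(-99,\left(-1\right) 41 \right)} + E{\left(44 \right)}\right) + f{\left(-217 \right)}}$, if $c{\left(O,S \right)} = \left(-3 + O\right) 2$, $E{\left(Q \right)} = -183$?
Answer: $\frac{1}{46702} \approx 2.1412 \cdot 10^{-5}$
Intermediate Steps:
$c{\left(O,S \right)} = -6 + 2 O$
$\frac{1}{\left(c{\left(-99,\left(-1\right) 41 \right)} + E{\left(44 \right)}\right) + f{\left(-217 \right)}} = \frac{1}{\left(\left(-6 + 2 \left(-99\right)\right) - 183\right) + \left(-217\right)^{2}} = \frac{1}{\left(\left(-6 - 198\right) - 183\right) + 47089} = \frac{1}{\left(-204 - 183\right) + 47089} = \frac{1}{-387 + 47089} = \frac{1}{46702}$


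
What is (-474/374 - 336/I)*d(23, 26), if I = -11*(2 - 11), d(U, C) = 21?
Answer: -18305/187 ≈ -97.888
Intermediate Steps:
I = 99 (I = -11*(-9) = 99)
(-474/374 - 336/I)*d(23, 26) = (-474/374 - 336/99)*21 = (-474*1/374 - 336*1/99)*21 = (-237/187 - 112/33)*21 = -2615/561*21 = -18305/187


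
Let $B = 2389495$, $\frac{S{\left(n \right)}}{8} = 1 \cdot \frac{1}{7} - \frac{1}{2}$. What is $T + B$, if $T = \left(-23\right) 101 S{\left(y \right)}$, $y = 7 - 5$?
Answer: $\frac{16772925}{7} \approx 2.3961 \cdot 10^{6}$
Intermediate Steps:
$y = 2$ ($y = 7 - 5 = 2$)
$S{\left(n \right)} = - \frac{20}{7}$ ($S{\left(n \right)} = 8 \left(1 \cdot \frac{1}{7} - \frac{1}{2}\right) = 8 \left(\frac{1}{7} - \frac{1}{2}\right) = 8 \left(- \frac{5}{14}\right) = - \frac{20}{7}$)
$T = \frac{46460}{7}$ ($T = \left(-23\right) 101 \left(- \frac{20}{7}\right) = \left(-2323\right) \left(- \frac{20}{7}\right) = \frac{46460}{7} \approx 6637.1$)
$T + B = \frac{46460}{7} + 2389495 = \frac{16772925}{7}$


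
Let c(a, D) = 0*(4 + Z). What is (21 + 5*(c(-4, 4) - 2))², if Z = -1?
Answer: 121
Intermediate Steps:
c(a, D) = 0 (c(a, D) = 0*(4 - 1) = 0*3 = 0)
(21 + 5*(c(-4, 4) - 2))² = (21 + 5*(0 - 2))² = (21 + 5*(-2))² = (21 - 10)² = 11² = 121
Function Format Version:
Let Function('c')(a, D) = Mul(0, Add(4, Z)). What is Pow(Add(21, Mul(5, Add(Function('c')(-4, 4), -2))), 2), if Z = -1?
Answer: 121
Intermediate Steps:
Function('c')(a, D) = 0 (Function('c')(a, D) = Mul(0, Add(4, -1)) = Mul(0, 3) = 0)
Pow(Add(21, Mul(5, Add(Function('c')(-4, 4), -2))), 2) = Pow(Add(21, Mul(5, Add(0, -2))), 2) = Pow(Add(21, Mul(5, -2)), 2) = Pow(Add(21, -10), 2) = Pow(11, 2) = 121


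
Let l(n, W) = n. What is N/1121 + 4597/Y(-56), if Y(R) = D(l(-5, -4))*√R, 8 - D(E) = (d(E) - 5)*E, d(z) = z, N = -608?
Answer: -32/59 + 4597*I*√14/1176 ≈ -0.54237 + 14.626*I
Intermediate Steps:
D(E) = 8 - E*(-5 + E) (D(E) = 8 - (E - 5)*E = 8 - (-5 + E)*E = 8 - E*(-5 + E))
Y(R) = -42*√R (Y(R) = (8 - 1*(-5)² + 5*(-5))*√R = (8 - 1*25 - 25)*√R = (8 - 25 - 25)*√R = -42*√R)
N/1121 + 4597/Y(-56) = -608/1121 + 4597/((-84*I*√14)) = -608*1/1121 + 4597/((-84*I*√14)) = -32/59 + 4597/((-84*I*√14)) = -32/59 + 4597*(I*√14/1176) = -32/59 + 4597*I*√14/1176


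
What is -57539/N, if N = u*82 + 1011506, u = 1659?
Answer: -57539/1147544 ≈ -0.050141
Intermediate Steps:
N = 1147544 (N = 1659*82 + 1011506 = 136038 + 1011506 = 1147544)
-57539/N = -57539/1147544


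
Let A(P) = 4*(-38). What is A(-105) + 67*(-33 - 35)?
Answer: -4708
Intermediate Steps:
A(P) = -152
A(-105) + 67*(-33 - 35) = -152 + 67*(-33 - 35) = -152 + 67*(-68) = -152 - 4556 = -4708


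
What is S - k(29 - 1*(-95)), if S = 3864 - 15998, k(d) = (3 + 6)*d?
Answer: -13250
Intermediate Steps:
k(d) = 9*d
S = -12134
S - k(29 - 1*(-95)) = -12134 - 9*(29 - 1*(-95)) = -12134 - 9*(29 + 95) = -12134 - 9*124 = -12134 - 1*1116 = -12134 - 1116 = -13250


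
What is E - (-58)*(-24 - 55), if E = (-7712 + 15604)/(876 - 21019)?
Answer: -92303118/20143 ≈ -4582.4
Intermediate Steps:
E = -7892/20143 (E = 7892/(-20143) = 7892*(-1/20143) = -7892/20143 ≈ -0.39180)
E - (-58)*(-24 - 55) = -7892/20143 - (-58)*(-24 - 55) = -7892/20143 - (-58)*(-79) = -7892/20143 - 1*4582 = -7892/20143 - 4582 = -92303118/20143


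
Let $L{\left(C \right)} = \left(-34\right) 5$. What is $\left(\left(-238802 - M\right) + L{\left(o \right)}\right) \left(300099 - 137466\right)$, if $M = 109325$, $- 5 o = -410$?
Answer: $-56644586001$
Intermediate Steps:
$o = 82$ ($o = \left(- \frac{1}{5}\right) \left(-410\right) = 82$)
$L{\left(C \right)} = -170$
$\left(\left(-238802 - M\right) + L{\left(o \right)}\right) \left(300099 - 137466\right) = \left(\left(-238802 - 109325\right) - 170\right) \left(300099 - 137466\right) = \left(\left(-238802 - 109325\right) - 170\right) 162633 = \left(-348127 - 170\right) 162633 = \left(-348297\right) 162633 = -56644586001$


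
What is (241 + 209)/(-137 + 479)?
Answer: 25/19 ≈ 1.3158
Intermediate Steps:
(241 + 209)/(-137 + 479) = 450/342 = 450*(1/342) = 25/19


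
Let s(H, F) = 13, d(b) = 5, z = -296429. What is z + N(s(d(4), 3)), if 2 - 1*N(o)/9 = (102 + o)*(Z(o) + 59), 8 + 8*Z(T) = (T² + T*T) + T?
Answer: -3214813/8 ≈ -4.0185e+5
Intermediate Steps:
Z(T) = -1 + T²/4 + T/8 (Z(T) = -1 + ((T² + T*T) + T)/8 = -1 + ((T² + T²) + T)/8 = -1 + (2*T² + T)/8 = -1 + (T + 2*T²)/8 = -1 + (T²/4 + T/8) = -1 + T²/4 + T/8)
N(o) = 18 - 9*(102 + o)*(58 + o²/4 + o/8) (N(o) = 18 - 9*(102 + o)*((-1 + o²/4 + o/8) + 59) = 18 - 9*(102 + o)*(58 + o²/4 + o/8))
z + N(s(d(4), 3)) = -296429 + (-53226 - 2547/4*13 - 1845/8*13² - 9/4*13³) = -296429 + (-53226 - 33111/4 - 1845/8*169 - 9/4*2197) = -296429 + (-53226 - 33111/4 - 311805/8 - 19773/4) = -296429 - 843381/8 = -3214813/8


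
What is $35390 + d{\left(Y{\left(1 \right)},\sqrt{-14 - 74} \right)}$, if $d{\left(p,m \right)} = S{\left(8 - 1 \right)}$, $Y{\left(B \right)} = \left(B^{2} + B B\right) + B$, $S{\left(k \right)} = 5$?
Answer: $35395$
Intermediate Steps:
$Y{\left(B \right)} = B + 2 B^{2}$ ($Y{\left(B \right)} = \left(B^{2} + B^{2}\right) + B = 2 B^{2} + B = B + 2 B^{2}$)
$d{\left(p,m \right)} = 5$
$35390 + d{\left(Y{\left(1 \right)},\sqrt{-14 - 74} \right)} = 35390 + 5 = 35395$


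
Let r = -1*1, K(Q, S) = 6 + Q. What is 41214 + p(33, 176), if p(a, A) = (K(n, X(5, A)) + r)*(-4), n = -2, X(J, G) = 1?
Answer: 41202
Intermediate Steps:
r = -1
p(a, A) = -12 (p(a, A) = ((6 - 2) - 1)*(-4) = (4 - 1)*(-4) = 3*(-4) = -12)
41214 + p(33, 176) = 41214 - 12 = 41202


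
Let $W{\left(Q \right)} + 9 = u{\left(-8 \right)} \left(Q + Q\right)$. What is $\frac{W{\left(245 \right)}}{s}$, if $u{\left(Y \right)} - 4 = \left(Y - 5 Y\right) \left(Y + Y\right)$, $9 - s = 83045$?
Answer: $\frac{248929}{83036} \approx 2.9978$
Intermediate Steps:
$s = -83036$ ($s = 9 - 83045 = -83036$)
$u{\left(Y \right)} = 4 - 8 Y^{2}$ ($u{\left(Y \right)} = 4 + \left(Y - 5 Y\right) \left(Y + Y\right) = 4 + - 4 Y 2 Y = 4 - 8 Y^{2}$)
$W{\left(Q \right)} = -9 - 1016 Q$ ($W{\left(Q \right)} = -9 + \left(4 - 8 \left(-8\right)^{2}\right) \left(Q + Q\right) = -9 + \left(4 - 512\right) 2 Q = -9 - 508 \cdot 2 Q = -9 - 1016 Q$)
$\frac{W{\left(245 \right)}}{s} = \frac{-9 - 248920}{-83036} = \left(-9 - 248920\right) \left(- \frac{1}{83036}\right) = \left(-248929\right) \left(- \frac{1}{83036}\right) = \frac{248929}{83036}$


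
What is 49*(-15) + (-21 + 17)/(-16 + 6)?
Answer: -3673/5 ≈ -734.60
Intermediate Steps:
49*(-15) + (-21 + 17)/(-16 + 6) = -735 - 4/(-10) = -735 - 4*(-1/10) = -735 + 2/5 = -3673/5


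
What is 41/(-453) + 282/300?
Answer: 19241/22650 ≈ 0.84949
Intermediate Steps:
41/(-453) + 282/300 = 41*(-1/453) + 282*(1/300) = -41/453 + 47/50 = 19241/22650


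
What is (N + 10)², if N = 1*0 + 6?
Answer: 256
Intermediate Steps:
N = 6 (N = 0 + 6 = 6)
(N + 10)² = (6 + 10)² = 16² = 256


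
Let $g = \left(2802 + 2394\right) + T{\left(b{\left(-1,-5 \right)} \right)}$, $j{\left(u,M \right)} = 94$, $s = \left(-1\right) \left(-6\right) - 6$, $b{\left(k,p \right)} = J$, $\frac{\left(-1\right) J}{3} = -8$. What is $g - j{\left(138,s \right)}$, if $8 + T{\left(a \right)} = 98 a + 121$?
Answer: $7567$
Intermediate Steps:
$J = 24$ ($J = \left(-3\right) \left(-8\right) = 24$)
$b{\left(k,p \right)} = 24$
$T{\left(a \right)} = 113 + 98 a$ ($T{\left(a \right)} = -8 + \left(98 a + 121\right) = -8 + \left(121 + 98 a\right) = 113 + 98 a$)
$s = 0$ ($s = 6 - 6 = 0$)
$g = 7661$ ($g = \left(2802 + 2394\right) + \left(113 + 98 \cdot 24\right) = 5196 + \left(113 + 2352\right) = 5196 + 2465 = 7661$)
$g - j{\left(138,s \right)} = 7661 - 94 = 7567$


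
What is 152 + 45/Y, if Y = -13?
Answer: 1931/13 ≈ 148.54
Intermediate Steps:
152 + 45/Y = 152 + 45/(-13) = 152 - 1/13*45 = 152 - 45/13 = 1931/13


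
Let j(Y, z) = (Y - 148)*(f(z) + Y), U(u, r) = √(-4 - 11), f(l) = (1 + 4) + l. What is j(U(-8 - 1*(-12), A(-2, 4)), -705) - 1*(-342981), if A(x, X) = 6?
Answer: 446566 - 848*I*√15 ≈ 4.4657e+5 - 3284.3*I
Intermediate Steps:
f(l) = 5 + l
U(u, r) = I*√15 (U(u, r) = √(-15) = I*√15)
j(Y, z) = (-148 + Y)*(5 + Y + z) (j(Y, z) = (Y - 148)*((5 + z) + Y) = (-148 + Y)*(5 + Y + z))
j(U(-8 - 1*(-12), A(-2, 4)), -705) - 1*(-342981) = (-740 + (I*√15)² - 148*(-705) - 143*I*√15 + (I*√15)*(-705)) - 1*(-342981) = (-740 - 15 + 104340 - 143*I*√15 - 705*I*√15) + 342981 = (103585 - 848*I*√15) + 342981 = 446566 - 848*I*√15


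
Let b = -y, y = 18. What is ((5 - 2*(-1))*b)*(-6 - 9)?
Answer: 1890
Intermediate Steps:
b = -18 (b = -1*18 = -18)
((5 - 2*(-1))*b)*(-6 - 9) = ((5 - 2*(-1))*(-18))*(-6 - 9) = ((5 + 2)*(-18))*(-15) = (7*(-18))*(-15) = -126*(-15) = 1890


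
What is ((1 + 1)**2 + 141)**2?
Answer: 21025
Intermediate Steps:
((1 + 1)**2 + 141)**2 = (2**2 + 141)**2 = (4 + 141)**2 = 145**2 = 21025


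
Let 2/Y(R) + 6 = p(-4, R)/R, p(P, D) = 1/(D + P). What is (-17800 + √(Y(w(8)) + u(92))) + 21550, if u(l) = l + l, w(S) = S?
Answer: 3750 + 2*√1675070/191 ≈ 3763.6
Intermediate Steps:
u(l) = 2*l
Y(R) = 2/(-6 + 1/(R*(-4 + R))) (Y(R) = 2/(-6 + 1/((R - 4)*R)) = 2/(-6 + 1/((-4 + R)*R)) = 2/(-6 + 1/(R*(-4 + R))))
(-17800 + √(Y(w(8)) + u(92))) + 21550 = (-17800 + √(-2*8*(-4 + 8)/(-1 + 6*8*(-4 + 8)) + 2*92)) + 21550 = (-17800 + √(-2*8*4/(-1 + 6*8*4) + 184)) + 21550 = (-17800 + √(-2*8*4/(-1 + 192) + 184)) + 21550 = (-17800 + √(-2*8*4/191 + 184)) + 21550 = (-17800 + √(-2*8*1/191*4 + 184)) + 21550 = (-17800 + √(-64/191 + 184)) + 21550 = (-17800 + √(35080/191)) + 21550 = (-17800 + 2*√1675070/191) + 21550 = 3750 + 2*√1675070/191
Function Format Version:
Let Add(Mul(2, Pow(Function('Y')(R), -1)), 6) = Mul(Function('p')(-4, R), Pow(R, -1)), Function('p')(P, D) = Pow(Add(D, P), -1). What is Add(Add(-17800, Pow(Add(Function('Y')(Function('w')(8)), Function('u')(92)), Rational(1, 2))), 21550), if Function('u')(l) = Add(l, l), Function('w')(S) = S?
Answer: Add(3750, Mul(Rational(2, 191), Pow(1675070, Rational(1, 2)))) ≈ 3763.6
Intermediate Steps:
Function('u')(l) = Mul(2, l)
Function('Y')(R) = Mul(2, Pow(Add(-6, Mul(Pow(R, -1), Pow(Add(-4, R), -1))), -1)) (Function('Y')(R) = Mul(2, Pow(Add(-6, Mul(Pow(Add(R, -4), -1), Pow(R, -1))), -1)) = Mul(2, Pow(Add(-6, Mul(Pow(Add(-4, R), -1), Pow(R, -1))), -1)) = Mul(2, Pow(Add(-6, Mul(Pow(R, -1), Pow(Add(-4, R), -1))), -1)))
Add(Add(-17800, Pow(Add(Function('Y')(Function('w')(8)), Function('u')(92)), Rational(1, 2))), 21550) = Add(Add(-17800, Pow(Add(Mul(-2, 8, Pow(Add(-1, Mul(6, 8, Add(-4, 8))), -1), Add(-4, 8)), Mul(2, 92)), Rational(1, 2))), 21550) = Add(Add(-17800, Pow(Add(Mul(-2, 8, Pow(Add(-1, Mul(6, 8, 4)), -1), 4), 184), Rational(1, 2))), 21550) = Add(Add(-17800, Pow(Add(Mul(-2, 8, Pow(Add(-1, 192), -1), 4), 184), Rational(1, 2))), 21550) = Add(Add(-17800, Pow(Add(Mul(-2, 8, Pow(191, -1), 4), 184), Rational(1, 2))), 21550) = Add(Add(-17800, Pow(Add(Mul(-2, 8, Rational(1, 191), 4), 184), Rational(1, 2))), 21550) = Add(Add(-17800, Pow(Add(Rational(-64, 191), 184), Rational(1, 2))), 21550) = Add(Add(-17800, Pow(Rational(35080, 191), Rational(1, 2))), 21550) = Add(Add(-17800, Mul(Rational(2, 191), Pow(1675070, Rational(1, 2)))), 21550) = Add(3750, Mul(Rational(2, 191), Pow(1675070, Rational(1, 2))))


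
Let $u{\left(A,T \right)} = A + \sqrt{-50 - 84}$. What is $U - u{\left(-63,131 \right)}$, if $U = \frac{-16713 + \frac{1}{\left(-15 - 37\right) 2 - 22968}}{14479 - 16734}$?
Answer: $\frac{3663326017}{52027360} - i \sqrt{134} \approx 70.411 - 11.576 i$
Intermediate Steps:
$u{\left(A,T \right)} = A + i \sqrt{134}$ ($u{\left(A,T \right)} = A + \sqrt{-50 - 84} = A + \sqrt{-134} = A + i \sqrt{134}$)
$U = \frac{385602337}{52027360}$ ($U = \frac{-16713 + \frac{1}{\left(-52\right) 2 - 22968}}{-2255} = \left(-16713 + \frac{1}{-104 - 22968}\right) \left(- \frac{1}{2255}\right) = \left(-16713 + \frac{1}{-23072}\right) \left(- \frac{1}{2255}\right) = \left(-16713 - \frac{1}{23072}\right) \left(- \frac{1}{2255}\right) = \left(- \frac{385602337}{23072}\right) \left(- \frac{1}{2255}\right) = \frac{385602337}{52027360} \approx 7.4115$)
$U - u{\left(-63,131 \right)} = \frac{385602337}{52027360} - \left(-63 + i \sqrt{134}\right) = \frac{385602337}{52027360} + \left(63 - i \sqrt{134}\right) = \frac{3663326017}{52027360} - i \sqrt{134}$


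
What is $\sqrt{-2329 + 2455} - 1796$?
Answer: $-1796 + 3 \sqrt{14} \approx -1784.8$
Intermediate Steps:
$\sqrt{-2329 + 2455} - 1796 = \sqrt{126} - 1796 = 3 \sqrt{14} - 1796 = -1796 + 3 \sqrt{14}$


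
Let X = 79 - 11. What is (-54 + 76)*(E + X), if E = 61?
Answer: 2838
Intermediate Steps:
X = 68
(-54 + 76)*(E + X) = (-54 + 76)*(61 + 68) = 22*129 = 2838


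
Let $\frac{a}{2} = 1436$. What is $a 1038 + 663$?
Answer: $2981799$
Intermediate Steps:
$a = 2872$ ($a = 2 \cdot 1436 = 2872$)
$a 1038 + 663 = 2872 \cdot 1038 + 663 = 2981136 + 663 = 2981799$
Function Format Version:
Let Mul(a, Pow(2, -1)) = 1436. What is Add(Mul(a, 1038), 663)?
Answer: 2981799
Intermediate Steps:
a = 2872 (a = Mul(2, 1436) = 2872)
Add(Mul(a, 1038), 663) = Add(Mul(2872, 1038), 663) = Add(2981136, 663) = 2981799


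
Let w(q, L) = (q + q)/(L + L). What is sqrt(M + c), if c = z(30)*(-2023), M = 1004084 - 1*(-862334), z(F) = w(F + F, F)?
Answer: 2*sqrt(465593) ≈ 1364.7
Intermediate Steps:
w(q, L) = q/L (w(q, L) = (2*q)/((2*L)) = (2*q)*(1/(2*L)) = q/L)
z(F) = 2 (z(F) = (F + F)/F = (2*F)/F = 2)
M = 1866418 (M = 1004084 + 862334 = 1866418)
c = -4046 (c = 2*(-2023) = -4046)
sqrt(M + c) = sqrt(1866418 - 4046) = sqrt(1862372) = 2*sqrt(465593)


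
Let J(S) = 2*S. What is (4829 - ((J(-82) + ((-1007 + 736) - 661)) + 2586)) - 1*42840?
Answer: -39501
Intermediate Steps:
(4829 - ((J(-82) + ((-1007 + 736) - 661)) + 2586)) - 1*42840 = (4829 - ((2*(-82) + ((-1007 + 736) - 661)) + 2586)) - 1*42840 = (4829 - ((-164 + (-271 - 661)) + 2586)) - 42840 = (4829 - ((-164 - 932) + 2586)) - 42840 = (4829 - (-1096 + 2586)) - 42840 = (4829 - 1*1490) - 42840 = (4829 - 1490) - 42840 = 3339 - 42840 = -39501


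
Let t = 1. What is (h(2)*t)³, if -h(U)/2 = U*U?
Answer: -512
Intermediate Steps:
h(U) = -2*U² (h(U) = -2*U*U = -2*U²)
(h(2)*t)³ = (-2*2²*1)³ = (-2*4*1)³ = (-8*1)³ = (-8)³ = -512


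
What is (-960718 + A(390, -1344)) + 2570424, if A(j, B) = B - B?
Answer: 1609706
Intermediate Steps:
A(j, B) = 0
(-960718 + A(390, -1344)) + 2570424 = (-960718 + 0) + 2570424 = -960718 + 2570424 = 1609706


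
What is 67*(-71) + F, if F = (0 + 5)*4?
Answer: -4737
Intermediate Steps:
F = 20 (F = 5*4 = 20)
67*(-71) + F = 67*(-71) + 20 = -4757 + 20 = -4737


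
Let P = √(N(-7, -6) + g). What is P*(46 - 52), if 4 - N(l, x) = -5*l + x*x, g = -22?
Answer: -6*I*√89 ≈ -56.604*I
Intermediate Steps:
N(l, x) = 4 - x² + 5*l (N(l, x) = 4 - (-5*l + x*x) = 4 - (-5*l + x²) = 4 - (x² - 5*l) = 4 + (-x² + 5*l) = 4 - x² + 5*l)
P = I*√89 (P = √((4 - 1*(-6)² + 5*(-7)) - 22) = √((4 - 1*36 - 35) - 22) = √((4 - 36 - 35) - 22) = √(-67 - 22) = √(-89) = I*√89 ≈ 9.434*I)
P*(46 - 52) = (I*√89)*(46 - 52) = (I*√89)*(-6) = -6*I*√89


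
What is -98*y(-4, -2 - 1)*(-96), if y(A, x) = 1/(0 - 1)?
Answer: -9408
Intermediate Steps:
y(A, x) = -1 (y(A, x) = 1/(-1) = -1)
-98*y(-4, -2 - 1)*(-96) = -98*(-1)*(-96) = 98*(-96) = -9408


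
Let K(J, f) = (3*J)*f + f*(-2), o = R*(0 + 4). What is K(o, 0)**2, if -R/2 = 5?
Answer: 0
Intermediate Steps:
R = -10 (R = -2*5 = -10)
o = -40 (o = -10*(0 + 4) = -10*4 = -40)
K(J, f) = -2*f + 3*J*f (K(J, f) = 3*J*f - 2*f = -2*f + 3*J*f)
K(o, 0)**2 = (0*(-2 + 3*(-40)))**2 = (0*(-2 - 120))**2 = (0*(-122))**2 = 0**2 = 0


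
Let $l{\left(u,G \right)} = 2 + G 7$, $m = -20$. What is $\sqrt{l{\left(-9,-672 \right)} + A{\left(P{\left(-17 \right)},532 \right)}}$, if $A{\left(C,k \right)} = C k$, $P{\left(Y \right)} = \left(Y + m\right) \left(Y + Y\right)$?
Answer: $\sqrt{664554} \approx 815.2$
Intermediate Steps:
$l{\left(u,G \right)} = 2 + 7 G$
$P{\left(Y \right)} = 2 Y \left(-20 + Y\right)$ ($P{\left(Y \right)} = \left(Y - 20\right) \left(Y + Y\right) = \left(-20 + Y\right) 2 Y = 2 Y \left(-20 + Y\right)$)
$\sqrt{l{\left(-9,-672 \right)} + A{\left(P{\left(-17 \right)},532 \right)}} = \sqrt{\left(2 + 7 \left(-672\right)\right) + 2 \left(-17\right) \left(-20 - 17\right) 532} = \sqrt{\left(2 - 4704\right) + 2 \left(-17\right) \left(-37\right) 532} = \sqrt{-4702 + 1258 \cdot 532} = \sqrt{-4702 + 669256} = \sqrt{664554}$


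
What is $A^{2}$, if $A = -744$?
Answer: $553536$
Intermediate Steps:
$A^{2} = \left(-744\right)^{2} = 553536$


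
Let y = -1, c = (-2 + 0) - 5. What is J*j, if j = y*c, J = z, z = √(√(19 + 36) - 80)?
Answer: 7*√(-80 + √55) ≈ 59.637*I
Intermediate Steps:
c = -7 (c = -2 - 5 = -7)
z = √(-80 + √55) (z = √(√55 - 80) = √(-80 + √55) ≈ 8.5196*I)
J = √(-80 + √55) ≈ 8.5196*I
j = 7 (j = -1*(-7) = 7)
J*j = √(-80 + √55)*7 = 7*√(-80 + √55)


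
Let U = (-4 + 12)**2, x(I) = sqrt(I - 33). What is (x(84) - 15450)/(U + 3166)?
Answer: -1545/323 + sqrt(51)/3230 ≈ -4.7811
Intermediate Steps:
x(I) = sqrt(-33 + I)
U = 64 (U = 8**2 = 64)
(x(84) - 15450)/(U + 3166) = (sqrt(-33 + 84) - 15450)/(64 + 3166) = (sqrt(51) - 15450)/3230 = (-15450 + sqrt(51))*(1/3230) = -1545/323 + sqrt(51)/3230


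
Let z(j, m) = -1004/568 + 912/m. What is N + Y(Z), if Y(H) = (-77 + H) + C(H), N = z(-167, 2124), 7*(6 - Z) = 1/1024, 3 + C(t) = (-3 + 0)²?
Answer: -5975777047/90080256 ≈ -66.338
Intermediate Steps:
z(j, m) = -251/142 + 912/m (z(j, m) = -1004*1/568 + 912/m = -251/142 + 912/m)
C(t) = 6 (C(t) = -3 + (-3 + 0)² = -3 + (-3)² = -3 + 9 = 6)
Z = 43007/7168 (Z = 6 - ⅐/1024 = 6 - ⅐*1/1024 = 6 - 1/7168 = 43007/7168 ≈ 5.9999)
N = -33635/25134 (N = -251/142 + 912/2124 = -251/142 + 912*(1/2124) = -251/142 + 76/177 = -33635/25134 ≈ -1.3382)
Y(H) = -71 + H (Y(H) = (-77 + H) + 6 = -71 + H)
N + Y(Z) = -33635/25134 + (-71 + 43007/7168) = -33635/25134 - 465921/7168 = -5975777047/90080256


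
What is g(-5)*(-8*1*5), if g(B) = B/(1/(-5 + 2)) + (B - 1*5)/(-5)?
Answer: -680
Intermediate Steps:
g(B) = 1 - 16*B/5 (g(B) = B/(1/(-3)) + (B - 5)*(-1/5) = B/(-1/3) + (-5 + B)*(-1/5) = B*(-3) + (1 - B/5) = -3*B + (1 - B/5) = 1 - 16*B/5)
g(-5)*(-8*1*5) = (1 - 16/5*(-5))*(-8*1*5) = (1 + 16)*(-8*5) = 17*(-40) = -680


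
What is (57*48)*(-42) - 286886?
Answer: -401798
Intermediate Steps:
(57*48)*(-42) - 286886 = 2736*(-42) - 286886 = -114912 - 286886 = -401798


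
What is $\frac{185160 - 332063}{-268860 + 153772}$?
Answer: $\frac{146903}{115088} \approx 1.2764$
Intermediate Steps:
$\frac{185160 - 332063}{-268860 + 153772} = - \frac{146903}{-115088} = \left(-146903\right) \left(- \frac{1}{115088}\right) = \frac{146903}{115088}$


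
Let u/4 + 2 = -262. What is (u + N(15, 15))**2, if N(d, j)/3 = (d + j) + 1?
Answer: 927369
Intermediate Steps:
u = -1056 (u = -8 + 4*(-262) = -8 - 1048 = -1056)
N(d, j) = 3 + 3*d + 3*j (N(d, j) = 3*((d + j) + 1) = 3*(1 + d + j) = 3 + 3*d + 3*j)
(u + N(15, 15))**2 = (-1056 + (3 + 3*15 + 3*15))**2 = (-1056 + (3 + 45 + 45))**2 = (-1056 + 93)**2 = (-963)**2 = 927369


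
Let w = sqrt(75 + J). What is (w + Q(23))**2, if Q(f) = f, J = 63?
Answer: (23 + sqrt(138))**2 ≈ 1207.4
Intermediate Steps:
w = sqrt(138) (w = sqrt(75 + 63) = sqrt(138) ≈ 11.747)
(w + Q(23))**2 = (sqrt(138) + 23)**2 = (23 + sqrt(138))**2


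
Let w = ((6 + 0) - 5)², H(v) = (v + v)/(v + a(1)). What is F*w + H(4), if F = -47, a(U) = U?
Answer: -227/5 ≈ -45.400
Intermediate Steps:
H(v) = 2*v/(1 + v) (H(v) = (v + v)/(v + 1) = (2*v)/(1 + v) = 2*v/(1 + v))
w = 1 (w = (6 - 5)² = 1² = 1)
F*w + H(4) = -47*1 + 2*4/(1 + 4) = -47 + 2*4/5 = -47 + 2*4*(⅕) = -47 + 8/5 = -227/5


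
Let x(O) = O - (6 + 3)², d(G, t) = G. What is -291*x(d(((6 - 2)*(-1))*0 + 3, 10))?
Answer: 22698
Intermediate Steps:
x(O) = -81 + O (x(O) = O - 1*9² = O - 1*81 = O - 81 = -81 + O)
-291*x(d(((6 - 2)*(-1))*0 + 3, 10)) = -291*(-81 + (((6 - 2)*(-1))*0 + 3)) = -291*(-81 + ((4*(-1))*0 + 3)) = -291*(-81 + (-4*0 + 3)) = -291*(-81 + (0 + 3)) = -291*(-81 + 3) = -291*(-78) = 22698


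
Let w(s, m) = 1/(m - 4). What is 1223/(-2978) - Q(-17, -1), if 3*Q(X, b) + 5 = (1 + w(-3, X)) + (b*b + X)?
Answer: 1176689/187614 ≈ 6.2719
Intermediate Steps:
w(s, m) = 1/(-4 + m)
Q(X, b) = -4/3 + X/3 + b**2/3 + 1/(3*(-4 + X)) (Q(X, b) = -5/3 + ((1 + 1/(-4 + X)) + (b*b + X))/3 = -5/3 + ((1 + 1/(-4 + X)) + (b**2 + X))/3 = -5/3 + ((1 + 1/(-4 + X)) + (X + b**2))/3 = -5/3 + (1 + X + b**2 + 1/(-4 + X))/3 = -5/3 + (1/3 + X/3 + b**2/3 + 1/(3*(-4 + X))) = -4/3 + X/3 + b**2/3 + 1/(3*(-4 + X)))
1223/(-2978) - Q(-17, -1) = 1223/(-2978) - (1 + (-4 - 17)*(-4 - 17 + (-1)**2))/(3*(-4 - 17)) = 1223*(-1/2978) - (1 - 21*(-4 - 17 + 1))/(3*(-21)) = -1223/2978 - (-1)*(1 - 21*(-20))/(3*21) = -1223/2978 - (-1)*(1 + 420)/(3*21) = -1223/2978 - (-1)*421/(3*21) = -1223/2978 - 1*(-421/63) = -1223/2978 + 421/63 = 1176689/187614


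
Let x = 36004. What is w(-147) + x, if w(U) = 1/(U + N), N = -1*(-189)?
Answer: 1512169/42 ≈ 36004.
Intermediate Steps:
N = 189
w(U) = 1/(189 + U) (w(U) = 1/(U + 189) = 1/(189 + U))
w(-147) + x = 1/(189 - 147) + 36004 = 1/42 + 36004 = 1512169/42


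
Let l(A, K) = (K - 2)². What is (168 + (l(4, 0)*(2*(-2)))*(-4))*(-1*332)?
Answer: -77024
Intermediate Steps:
l(A, K) = (-2 + K)²
(168 + (l(4, 0)*(2*(-2)))*(-4))*(-1*332) = (168 + ((-2 + 0)²*(2*(-2)))*(-4))*(-1*332) = (168 + ((-2)²*(-4))*(-4))*(-332) = (168 + (4*(-4))*(-4))*(-332) = (168 - 16*(-4))*(-332) = (168 + 64)*(-332) = 232*(-332) = -77024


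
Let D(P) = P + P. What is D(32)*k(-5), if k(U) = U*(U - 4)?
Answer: 2880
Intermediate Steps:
k(U) = U*(-4 + U)
D(P) = 2*P
D(32)*k(-5) = (2*32)*(-5*(-4 - 5)) = 64*(-5*(-9)) = 64*45 = 2880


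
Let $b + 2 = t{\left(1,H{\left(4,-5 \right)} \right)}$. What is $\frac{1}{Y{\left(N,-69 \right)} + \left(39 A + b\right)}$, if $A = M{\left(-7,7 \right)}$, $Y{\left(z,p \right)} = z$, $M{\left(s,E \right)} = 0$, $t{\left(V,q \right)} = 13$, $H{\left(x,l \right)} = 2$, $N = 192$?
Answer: $\frac{1}{203} \approx 0.0049261$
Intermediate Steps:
$b = 11$ ($b = -2 + 13 = 11$)
$A = 0$
$\frac{1}{Y{\left(N,-69 \right)} + \left(39 A + b\right)} = \frac{1}{192 + \left(39 \cdot 0 + 11\right)} = \frac{1}{192 + \left(0 + 11\right)} = \frac{1}{192 + 11} = \frac{1}{203}$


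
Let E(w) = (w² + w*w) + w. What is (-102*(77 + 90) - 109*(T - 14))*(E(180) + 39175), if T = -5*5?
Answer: -1331413365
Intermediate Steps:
T = -25
E(w) = w + 2*w² (E(w) = (w² + w²) + w = 2*w² + w = w + 2*w²)
(-102*(77 + 90) - 109*(T - 14))*(E(180) + 39175) = (-102*(77 + 90) - 109*(-25 - 14))*(180*(1 + 2*180) + 39175) = (-102*167 - 109*(-39))*(180*(1 + 360) + 39175) = (-17034 + 4251)*(180*361 + 39175) = -12783*(64980 + 39175) = -12783*104155 = -1331413365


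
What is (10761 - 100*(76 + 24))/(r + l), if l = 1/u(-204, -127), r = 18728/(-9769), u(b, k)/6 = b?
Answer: -9099471816/22932841 ≈ -396.79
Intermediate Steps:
u(b, k) = 6*b
r = -18728/9769 (r = 18728*(-1/9769) = -18728/9769 ≈ -1.9171)
l = -1/1224 (l = 1/(6*(-204)) = 1/(-1224) = -1/1224 ≈ -0.00081699)
(10761 - 100*(76 + 24))/(r + l) = (10761 - 100*(76 + 24))/(-18728/9769 - 1/1224) = (10761 - 100*100)/(-22932841/11957256) = (10761 - 10000)*(-11957256/22932841) = 761*(-11957256/22932841) = -9099471816/22932841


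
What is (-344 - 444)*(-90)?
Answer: 70920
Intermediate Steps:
(-344 - 444)*(-90) = -788*(-90) = 70920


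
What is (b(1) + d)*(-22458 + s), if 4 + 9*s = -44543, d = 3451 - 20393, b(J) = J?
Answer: 464313281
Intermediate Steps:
d = -16942
s = -14849/3 (s = -4/9 + (1/9)*(-44543) = -4/9 - 44543/9 = -14849/3 ≈ -4949.7)
(b(1) + d)*(-22458 + s) = (1 - 16942)*(-22458 - 14849/3) = -16941*(-82223/3) = 464313281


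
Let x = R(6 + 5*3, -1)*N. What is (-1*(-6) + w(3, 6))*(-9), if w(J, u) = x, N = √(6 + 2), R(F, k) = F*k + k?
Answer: -54 + 396*√2 ≈ 506.03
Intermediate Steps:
R(F, k) = k + F*k
N = 2*√2 (N = √8 = 2*√2 ≈ 2.8284)
x = -44*√2 (x = (-(1 + (6 + 5*3)))*(2*√2) = (-(1 + (6 + 15)))*(2*√2) = (-(1 + 21))*(2*√2) = (-1*22)*(2*√2) = -44*√2 ≈ -62.225)
w(J, u) = -44*√2
(-1*(-6) + w(3, 6))*(-9) = (-1*(-6) - 44*√2)*(-9) = (6 - 44*√2)*(-9) = -54 + 396*√2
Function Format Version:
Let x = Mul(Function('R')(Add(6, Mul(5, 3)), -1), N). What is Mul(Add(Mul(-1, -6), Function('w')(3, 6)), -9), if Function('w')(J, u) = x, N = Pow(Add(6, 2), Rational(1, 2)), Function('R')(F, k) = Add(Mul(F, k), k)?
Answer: Add(-54, Mul(396, Pow(2, Rational(1, 2)))) ≈ 506.03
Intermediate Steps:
Function('R')(F, k) = Add(k, Mul(F, k))
N = Mul(2, Pow(2, Rational(1, 2))) (N = Pow(8, Rational(1, 2)) = Mul(2, Pow(2, Rational(1, 2))) ≈ 2.8284)
x = Mul(-44, Pow(2, Rational(1, 2))) (x = Mul(Mul(-1, Add(1, Add(6, Mul(5, 3)))), Mul(2, Pow(2, Rational(1, 2)))) = Mul(Mul(-1, Add(1, Add(6, 15))), Mul(2, Pow(2, Rational(1, 2)))) = Mul(Mul(-1, Add(1, 21)), Mul(2, Pow(2, Rational(1, 2)))) = Mul(Mul(-1, 22), Mul(2, Pow(2, Rational(1, 2)))) = Mul(-22, Mul(2, Pow(2, Rational(1, 2)))) = Mul(-44, Pow(2, Rational(1, 2))) ≈ -62.225)
Function('w')(J, u) = Mul(-44, Pow(2, Rational(1, 2)))
Mul(Add(Mul(-1, -6), Function('w')(3, 6)), -9) = Mul(Add(Mul(-1, -6), Mul(-44, Pow(2, Rational(1, 2)))), -9) = Mul(Add(6, Mul(-44, Pow(2, Rational(1, 2)))), -9) = Add(-54, Mul(396, Pow(2, Rational(1, 2))))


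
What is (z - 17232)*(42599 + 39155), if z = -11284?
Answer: -2331297064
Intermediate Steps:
(z - 17232)*(42599 + 39155) = (-11284 - 17232)*(42599 + 39155) = -28516*81754 = -2331297064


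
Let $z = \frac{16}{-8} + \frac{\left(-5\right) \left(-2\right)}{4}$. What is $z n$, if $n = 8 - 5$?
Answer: $\frac{3}{2} \approx 1.5$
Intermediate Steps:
$n = 3$ ($n = 8 - 5 = 3$)
$z = \frac{1}{2}$ ($z = 16 \left(- \frac{1}{8}\right) + 10 \cdot \frac{1}{4} = -2 + \frac{5}{2} = \frac{1}{2} \approx 0.5$)
$z n = \frac{1}{2} \cdot 3 = \frac{3}{2}$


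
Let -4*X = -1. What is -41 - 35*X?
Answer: -199/4 ≈ -49.750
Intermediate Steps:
X = 1/4 (X = -1/4*(-1) = 1/4 ≈ 0.25000)
-41 - 35*X = -41 - 35*1/4 = -41 - 35/4 = -199/4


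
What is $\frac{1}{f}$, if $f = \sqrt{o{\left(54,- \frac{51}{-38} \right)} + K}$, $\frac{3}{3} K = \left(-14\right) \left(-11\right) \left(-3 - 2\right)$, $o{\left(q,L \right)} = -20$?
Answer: $- \frac{i \sqrt{790}}{790} \approx - 0.035578 i$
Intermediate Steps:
$K = -770$ ($K = \left(-14\right) \left(-11\right) \left(-3 - 2\right) = 154 \left(-5\right) = -770$)
$f = i \sqrt{790}$ ($f = \sqrt{-20 - 770} = \sqrt{-790} = i \sqrt{790} \approx 28.107 i$)
$\frac{1}{f} = \frac{1}{i \sqrt{790}} = - \frac{i \sqrt{790}}{790}$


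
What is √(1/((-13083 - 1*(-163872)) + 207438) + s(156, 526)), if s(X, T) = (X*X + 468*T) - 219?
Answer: 2*√963465295263722/119409 ≈ 519.89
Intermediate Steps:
s(X, T) = -219 + X² + 468*T (s(X, T) = (X² + 468*T) - 219 = -219 + X² + 468*T)
√(1/((-13083 - 1*(-163872)) + 207438) + s(156, 526)) = √(1/((-13083 - 1*(-163872)) + 207438) + (-219 + 156² + 468*526)) = √(1/((-13083 + 163872) + 207438) + (-219 + 24336 + 246168)) = √(1/(150789 + 207438) + 270285) = √(1/358227 + 270285) = √(96823384696/358227) = 2*√963465295263722/119409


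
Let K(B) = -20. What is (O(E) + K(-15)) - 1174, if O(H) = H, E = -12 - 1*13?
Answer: -1219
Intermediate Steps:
E = -25 (E = -12 - 13 = -25)
(O(E) + K(-15)) - 1174 = (-25 - 20) - 1174 = -45 - 1174 = -1219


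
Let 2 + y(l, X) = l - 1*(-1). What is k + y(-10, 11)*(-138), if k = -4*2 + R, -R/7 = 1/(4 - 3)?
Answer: 1503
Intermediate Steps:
y(l, X) = -1 + l (y(l, X) = -2 + (l - 1*(-1)) = -2 + (l + 1) = -2 + (1 + l) = -1 + l)
R = -7 (R = -7/(4 - 3) = -7/1 = -7*1 = -7)
k = -15 (k = -4*2 - 7 = -8 - 7 = -15)
k + y(-10, 11)*(-138) = -15 + (-1 - 10)*(-138) = -15 - 11*(-138) = -15 + 1518 = 1503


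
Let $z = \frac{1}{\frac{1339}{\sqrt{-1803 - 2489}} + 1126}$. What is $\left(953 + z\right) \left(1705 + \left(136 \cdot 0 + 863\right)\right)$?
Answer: $\frac{2568 \left(- 1276067 i + 2146158 \sqrt{1073}\right)}{- 1339 i + 2252 \sqrt{1073}} \approx 2.4473 \cdot 10^{6} + 0.041397 i$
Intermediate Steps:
$z = \frac{1}{1126 - \frac{1339 i \sqrt{1073}}{2146}}$ ($z = \frac{1}{\frac{1339}{\sqrt{-4292}} + 1126} = \frac{1}{\frac{1339}{2 i \sqrt{1073}} + 1126} = \frac{1}{1339 \left(- \frac{i \sqrt{1073}}{2146}\right) + 1126} = \frac{1}{- \frac{1339 i \sqrt{1073}}{2146} + 1126} = \frac{1}{1126 - \frac{1339 i \sqrt{1073}}{2146}} \approx 0.00088781 + 1.6115 \cdot 10^{-5} i$)
$\left(953 + z\right) \left(1705 + \left(136 \cdot 0 + 863\right)\right) = \left(953 + \frac{2 \sqrt{1073}}{- 1339 i + 2252 \sqrt{1073}}\right) \left(1705 + \left(136 \cdot 0 + 863\right)\right) = \left(953 + \frac{2 \sqrt{1073}}{- 1339 i + 2252 \sqrt{1073}}\right) \left(1705 + \left(0 + 863\right)\right) = \left(953 + \frac{2 \sqrt{1073}}{- 1339 i + 2252 \sqrt{1073}}\right) \left(1705 + 863\right) = \left(953 + \frac{2 \sqrt{1073}}{- 1339 i + 2252 \sqrt{1073}}\right) 2568 = 2447304 + \frac{5136 \sqrt{1073}}{- 1339 i + 2252 \sqrt{1073}}$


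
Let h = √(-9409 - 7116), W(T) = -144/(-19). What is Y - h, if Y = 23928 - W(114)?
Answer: 454488/19 - 5*I*√661 ≈ 23920.0 - 128.55*I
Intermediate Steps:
W(T) = 144/19 (W(T) = -144*(-1/19) = 144/19)
h = 5*I*√661 (h = √(-16525) = 5*I*√661 ≈ 128.55*I)
Y = 454488/19 (Y = 23928 - 1*144/19 = 23928 - 144/19 = 454488/19 ≈ 23920.)
Y - h = 454488/19 - 5*I*√661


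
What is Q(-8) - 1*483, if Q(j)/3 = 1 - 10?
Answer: -510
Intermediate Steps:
Q(j) = -27 (Q(j) = 3*(1 - 10) = 3*(-9) = -27)
Q(-8) - 1*483 = -27 - 1*483 = -27 - 483 = -510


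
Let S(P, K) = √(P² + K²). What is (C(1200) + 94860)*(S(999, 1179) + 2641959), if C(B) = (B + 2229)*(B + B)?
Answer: 21992882017140 + 74920140*√29482 ≈ 2.2006e+13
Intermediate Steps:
S(P, K) = √(K² + P²)
C(B) = 2*B*(2229 + B) (C(B) = (2229 + B)*(2*B) = 2*B*(2229 + B))
(C(1200) + 94860)*(S(999, 1179) + 2641959) = (2*1200*(2229 + 1200) + 94860)*(√(1179² + 999²) + 2641959) = (2*1200*3429 + 94860)*(√(1390041 + 998001) + 2641959) = (8229600 + 94860)*(√2388042 + 2641959) = 8324460*(9*√29482 + 2641959) = 8324460*(2641959 + 9*√29482) = 21992882017140 + 74920140*√29482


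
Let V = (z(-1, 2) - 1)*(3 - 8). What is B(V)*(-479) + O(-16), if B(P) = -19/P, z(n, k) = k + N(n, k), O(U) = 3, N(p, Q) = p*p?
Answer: -9071/10 ≈ -907.10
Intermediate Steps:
N(p, Q) = p²
z(n, k) = k + n²
V = -10 (V = ((2 + (-1)²) - 1)*(3 - 8) = ((2 + 1) - 1)*(-5) = (3 - 1)*(-5) = 2*(-5) = -10)
B(V)*(-479) + O(-16) = -19/(-10)*(-479) + 3 = -19*(-⅒)*(-479) + 3 = (19/10)*(-479) + 3 = -9101/10 + 3 = -9071/10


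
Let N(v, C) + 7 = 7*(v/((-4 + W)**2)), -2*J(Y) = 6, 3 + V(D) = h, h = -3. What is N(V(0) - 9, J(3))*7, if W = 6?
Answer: -931/4 ≈ -232.75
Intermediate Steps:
V(D) = -6 (V(D) = -3 - 3 = -6)
J(Y) = -3 (J(Y) = -1/2*6 = -3)
N(v, C) = -7 + 7*v/4 (N(v, C) = -7 + 7*(v/((-4 + 6)**2)) = -7 + 7*(v/(2**2)) = -7 + 7*(v/4) = -7 + 7*v/4)
N(V(0) - 9, J(3))*7 = (-7 + 7*(-6 - 9)/4)*7 = (-7 + (7/4)*(-15))*7 = (-7 - 105/4)*7 = -133/4*7 = -931/4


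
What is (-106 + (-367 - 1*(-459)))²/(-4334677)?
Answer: -196/4334677 ≈ -4.5217e-5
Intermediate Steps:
(-106 + (-367 - 1*(-459)))²/(-4334677) = (-106 + (-367 + 459))²*(-1/4334677) = (-106 + 92)²*(-1/4334677) = (-14)²*(-1/4334677) = 196*(-1/4334677) = -196/4334677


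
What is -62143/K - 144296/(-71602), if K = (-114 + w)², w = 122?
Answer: -2220164071/2291264 ≈ -968.97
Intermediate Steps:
K = 64 (K = (-114 + 122)² = 8² = 64)
-62143/K - 144296/(-71602) = -62143/64 - 144296/(-71602) = -62143*1/64 - 144296*(-1/71602) = -62143/64 + 72148/35801 = -2220164071/2291264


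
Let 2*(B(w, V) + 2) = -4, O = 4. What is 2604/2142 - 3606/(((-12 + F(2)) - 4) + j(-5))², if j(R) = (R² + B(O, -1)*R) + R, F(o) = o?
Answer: -70997/17238 ≈ -4.1186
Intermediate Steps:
B(w, V) = -4 (B(w, V) = -2 + (½)*(-4) = -2 - 2 = -4)
j(R) = R² - 3*R (j(R) = (R² - 4*R) + R = R² - 3*R)
2604/2142 - 3606/(((-12 + F(2)) - 4) + j(-5))² = 2604/2142 - 3606/(((-12 + 2) - 4) - 5*(-3 - 5))² = 2604*(1/2142) - 3606/((-10 - 4) - 5*(-8))² = 62/51 - 3606/(-14 + 40)² = 62/51 - 3606/(26²) = 62/51 - 3606/676 = 62/51 - 3606*1/676 = 62/51 - 1803/338 = -70997/17238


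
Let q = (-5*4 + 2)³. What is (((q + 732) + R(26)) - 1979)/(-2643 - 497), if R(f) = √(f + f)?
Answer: 7079/3140 - √13/1570 ≈ 2.2522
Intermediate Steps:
R(f) = √2*√f (R(f) = √(2*f) = √2*√f)
q = -5832 (q = (-20 + 2)³ = (-18)³ = -5832)
(((q + 732) + R(26)) - 1979)/(-2643 - 497) = (((-5832 + 732) + √2*√26) - 1979)/(-2643 - 497) = ((-5100 + 2*√13) - 1979)/(-3140) = (-7079 + 2*√13)*(-1/3140) = 7079/3140 - √13/1570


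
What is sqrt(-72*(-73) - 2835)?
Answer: 3*sqrt(269) ≈ 49.204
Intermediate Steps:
sqrt(-72*(-73) - 2835) = sqrt(5256 - 2835) = sqrt(2421) = 3*sqrt(269)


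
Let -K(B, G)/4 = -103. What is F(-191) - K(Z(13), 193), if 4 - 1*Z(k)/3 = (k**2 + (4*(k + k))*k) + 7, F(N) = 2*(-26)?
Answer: -464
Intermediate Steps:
F(N) = -52
Z(k) = -9 - 27*k**2 (Z(k) = 12 - 3*((k**2 + (4*(k + k))*k) + 7) = 12 - 3*((k**2 + (4*(2*k))*k) + 7) = 12 - 3*((k**2 + (8*k)*k) + 7) = 12 - 3*((k**2 + 8*k**2) + 7) = 12 - 3*(9*k**2 + 7) = 12 - 3*(7 + 9*k**2) = 12 + (-21 - 27*k**2) = -9 - 27*k**2)
K(B, G) = 412 (K(B, G) = -4*(-103) = 412)
F(-191) - K(Z(13), 193) = -52 - 1*412 = -52 - 412 = -464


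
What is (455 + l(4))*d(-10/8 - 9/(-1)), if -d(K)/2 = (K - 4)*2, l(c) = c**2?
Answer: -7065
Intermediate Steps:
d(K) = 16 - 4*K (d(K) = -2*(K - 4)*2 = -2*(-4 + K)*2 = -2*(-8 + 2*K) = 16 - 4*K)
(455 + l(4))*d(-10/8 - 9/(-1)) = (455 + 4**2)*(16 - 4*(-10/8 - 9/(-1))) = (455 + 16)*(16 - 4*(-10*1/8 - 9*(-1))) = 471*(16 - 4*(-5/4 + 9)) = 471*(16 - 4*31/4) = 471*(16 - 31) = 471*(-15) = -7065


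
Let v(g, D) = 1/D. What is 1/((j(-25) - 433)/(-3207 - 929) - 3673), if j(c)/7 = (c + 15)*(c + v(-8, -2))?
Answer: -517/1899110 ≈ -0.00027223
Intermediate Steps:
j(c) = 7*(15 + c)*(-½ + c) (j(c) = 7*((c + 15)*(c + 1/(-2))) = 7*((15 + c)*(c - ½)) = 7*((15 + c)*(-½ + c)) = 7*(15 + c)*(-½ + c))
1/((j(-25) - 433)/(-3207 - 929) - 3673) = 1/(((-105/2 + 7*(-25)² + (203/2)*(-25)) - 433)/(-3207 - 929) - 3673) = 1/(((-105/2 + 7*625 - 5075/2) - 433)/(-4136) - 3673) = 1/(((-105/2 + 4375 - 5075/2) - 433)*(-1/4136) - 3673) = 1/((1785 - 433)*(-1/4136) - 3673) = 1/(1352*(-1/4136) - 3673) = 1/(-169/517 - 3673) = 1/(-1899110/517) = -517/1899110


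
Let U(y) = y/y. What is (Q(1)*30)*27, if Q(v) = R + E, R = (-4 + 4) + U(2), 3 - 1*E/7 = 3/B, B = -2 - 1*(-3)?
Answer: 810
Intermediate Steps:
B = 1 (B = -2 + 3 = 1)
U(y) = 1
E = 0 (E = 21 - 21/1 = 21 - 21 = 0)
R = 1 (R = (-4 + 4) + 1 = 0 + 1 = 1)
Q(v) = 1 (Q(v) = 1 + 0 = 1)
(Q(1)*30)*27 = (1*30)*27 = 30*27 = 810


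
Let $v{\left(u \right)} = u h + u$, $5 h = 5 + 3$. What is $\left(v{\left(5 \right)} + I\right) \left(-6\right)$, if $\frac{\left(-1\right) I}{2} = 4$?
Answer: $-30$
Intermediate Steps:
$I = -8$ ($I = \left(-2\right) 4 = -8$)
$h = \frac{8}{5}$ ($h = \frac{5 + 3}{5} = \frac{1}{5} \cdot 8 = \frac{8}{5} \approx 1.6$)
$v{\left(u \right)} = \frac{13 u}{5}$ ($v{\left(u \right)} = u \frac{8}{5} + u = \frac{8 u}{5} + u = \frac{13 u}{5}$)
$\left(v{\left(5 \right)} + I\right) \left(-6\right) = \left(\frac{13}{5} \cdot 5 - 8\right) \left(-6\right) = \left(13 - 8\right) \left(-6\right) = 5 \left(-6\right) = -30$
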